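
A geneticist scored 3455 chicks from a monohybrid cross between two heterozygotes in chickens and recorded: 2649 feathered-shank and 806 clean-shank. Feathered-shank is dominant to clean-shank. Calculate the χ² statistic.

5.148

For a monohybrid cross between heterozygotes with complete dominance, the expected phenotypic ratio is 3:1.
Under the 3:1 hypothesis (Σ ratio = 4, N = 3455):
  feathered-shank: 3455 × 3/4 = 2591.25
  clean-shank: 3455 × 1/4 = 863.75
χ² = Σ (O − E)² / E
  feathered-shank: (2649 − 2591.25)² / 2591.25 = 1.2870
  clean-shank: (806 − 863.75)² / 863.75 = 3.8611
χ² = 1.2870 + 3.8611 = 5.1481 ≈ 5.148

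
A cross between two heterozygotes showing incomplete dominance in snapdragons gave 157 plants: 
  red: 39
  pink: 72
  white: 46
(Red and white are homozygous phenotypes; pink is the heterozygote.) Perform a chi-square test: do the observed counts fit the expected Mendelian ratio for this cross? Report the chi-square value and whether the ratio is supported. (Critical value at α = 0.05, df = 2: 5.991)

With incomplete dominance, a heterozygote × heterozygote cross gives a 1:2:1 phenotypic ratio.
Total ratio parts = 4. Expected numbers out of 157:
  red: 157 × 1/4 = 39.25
  pink: 157 × 2/4 = 78.5
  white: 157 × 1/4 = 39.25
χ² = Σ (O − E)² / E
  red: (39 − 39.25)² / 39.25 = 0.0016
  pink: (72 − 78.5)² / 78.5 = 0.5382
  white: (46 − 39.25)² / 39.25 = 1.1608
χ² = 0.0016 + 0.5382 + 1.1608 = 1.7006 ≈ 1.701
Degrees of freedom = 3 − 1 = 2; critical value at α = 0.05 is 5.991.
Since 1.701 < 5.991, we fail to reject the null hypothesis — the data are consistent with the 1:2:1 ratio.

1.701; consistent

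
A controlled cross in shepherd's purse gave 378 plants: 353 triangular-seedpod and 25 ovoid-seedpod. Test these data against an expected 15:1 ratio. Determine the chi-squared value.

0.085

The 15:1 ratio has 16 parts, so with N = 378 the expected counts are:
  triangular-seedpod: 378 × 15/16 = 354.375
  ovoid-seedpod: 378 × 1/16 = 23.625
χ² = Σ (O − E)² / E
  triangular-seedpod: (353 − 354.375)² / 354.375 = 0.0053
  ovoid-seedpod: (25 − 23.625)² / 23.625 = 0.0800
χ² = 0.0053 + 0.0800 = 0.0853 ≈ 0.085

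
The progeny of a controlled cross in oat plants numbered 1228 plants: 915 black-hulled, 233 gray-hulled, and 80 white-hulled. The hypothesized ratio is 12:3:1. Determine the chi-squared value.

0.210

Under the 12:3:1 hypothesis (Σ ratio = 16, N = 1228):
  black-hulled: 1228 × 12/16 = 921
  gray-hulled: 1228 × 3/16 = 230.25
  white-hulled: 1228 × 1/16 = 76.75
χ² = Σ (O − E)² / E
  black-hulled: (915 − 921)² / 921 = 0.0391
  gray-hulled: (233 − 230.25)² / 230.25 = 0.0328
  white-hulled: (80 − 76.75)² / 76.75 = 0.1376
χ² = 0.0391 + 0.0328 + 0.1376 = 0.2095 ≈ 0.210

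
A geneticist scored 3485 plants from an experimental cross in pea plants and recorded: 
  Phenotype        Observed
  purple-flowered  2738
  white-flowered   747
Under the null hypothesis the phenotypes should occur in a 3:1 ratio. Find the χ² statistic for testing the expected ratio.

23.626

Total ratio parts = 4. Expected numbers out of 3485:
  purple-flowered: 3485 × 3/4 = 2613.75
  white-flowered: 3485 × 1/4 = 871.25
χ² = Σ (O − E)² / E
  purple-flowered: (2738 − 2613.75)² / 2613.75 = 5.9065
  white-flowered: (747 − 871.25)² / 871.25 = 17.7194
χ² = 5.9065 + 17.7194 = 23.6259 ≈ 23.626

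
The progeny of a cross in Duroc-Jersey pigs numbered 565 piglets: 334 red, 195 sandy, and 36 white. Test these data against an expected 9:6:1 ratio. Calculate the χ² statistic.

2.182

Total ratio parts = 16. Expected numbers out of 565:
  red: 565 × 9/16 = 317.8125
  sandy: 565 × 6/16 = 211.875
  white: 565 × 1/16 = 35.3125
χ² = Σ (O − E)² / E
  red: (334 − 317.8125)² / 317.8125 = 0.8245
  sandy: (195 − 211.875)² / 211.875 = 1.3440
  white: (36 − 35.3125)² / 35.3125 = 0.0134
χ² = 0.8245 + 1.3440 + 0.0134 = 2.1819 ≈ 2.182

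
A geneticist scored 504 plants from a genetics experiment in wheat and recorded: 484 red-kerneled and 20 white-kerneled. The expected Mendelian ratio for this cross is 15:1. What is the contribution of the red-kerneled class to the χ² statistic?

0.280

Under the 15:1 hypothesis (Σ ratio = 16, N = 504):
  red-kerneled: 504 × 15/16 = 472.5
  white-kerneled: 504 × 1/16 = 31.5
Contribution of red-kerneled: (484 − 472.5)² / 472.5 = 0.2799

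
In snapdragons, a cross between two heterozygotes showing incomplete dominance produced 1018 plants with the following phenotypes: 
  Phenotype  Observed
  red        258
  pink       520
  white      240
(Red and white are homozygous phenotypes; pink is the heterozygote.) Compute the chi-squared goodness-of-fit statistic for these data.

With incomplete dominance, a heterozygote × heterozygote cross gives a 1:2:1 phenotypic ratio.
Expected counts for N = 1018 under a 1:2:1 ratio (total parts = 4):
  red: 1018 × 1/4 = 254.5
  pink: 1018 × 2/4 = 509
  white: 1018 × 1/4 = 254.5
χ² = Σ (O − E)² / E
  red: (258 − 254.5)² / 254.5 = 0.0481
  pink: (520 − 509)² / 509 = 0.2377
  white: (240 − 254.5)² / 254.5 = 0.8261
χ² = 0.0481 + 0.2377 + 0.8261 = 1.1119 ≈ 1.112

1.112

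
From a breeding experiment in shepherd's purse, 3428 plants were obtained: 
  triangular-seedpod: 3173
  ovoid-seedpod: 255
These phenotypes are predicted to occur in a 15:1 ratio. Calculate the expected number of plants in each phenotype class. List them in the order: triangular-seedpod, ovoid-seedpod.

The 15:1 ratio has 16 parts, so with N = 3428 the expected counts are:
  triangular-seedpod: 3428 × 15/16 = 3213.75
  ovoid-seedpod: 3428 × 1/16 = 214.25

3213.75, 214.25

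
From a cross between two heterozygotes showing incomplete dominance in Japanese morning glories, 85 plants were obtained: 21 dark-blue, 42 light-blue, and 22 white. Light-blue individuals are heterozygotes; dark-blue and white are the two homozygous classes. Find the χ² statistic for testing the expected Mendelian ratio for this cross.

0.035

With incomplete dominance, a heterozygote × heterozygote cross gives a 1:2:1 phenotypic ratio.
Expected counts for N = 85 under a 1:2:1 ratio (total parts = 4):
  dark-blue: 85 × 1/4 = 21.25
  light-blue: 85 × 2/4 = 42.5
  white: 85 × 1/4 = 21.25
χ² = Σ (O − E)² / E
  dark-blue: (21 − 21.25)² / 21.25 = 0.0029
  light-blue: (42 − 42.5)² / 42.5 = 0.0059
  white: (22 − 21.25)² / 21.25 = 0.0265
χ² = 0.0029 + 0.0059 + 0.0265 = 0.0353 ≈ 0.035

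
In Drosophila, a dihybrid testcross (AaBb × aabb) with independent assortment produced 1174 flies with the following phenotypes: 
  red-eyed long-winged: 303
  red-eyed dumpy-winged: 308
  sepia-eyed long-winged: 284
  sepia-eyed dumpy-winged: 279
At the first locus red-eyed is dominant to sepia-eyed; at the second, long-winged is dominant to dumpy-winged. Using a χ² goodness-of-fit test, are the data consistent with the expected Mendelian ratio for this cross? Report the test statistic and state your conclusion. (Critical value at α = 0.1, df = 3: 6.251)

A dihybrid testcross with independent assortment gives a 1:1:1:1 ratio.
The 1:1:1:1 ratio has 4 parts, so with N = 1174 the expected counts are:
  red-eyed long-winged: 1174 × 1/4 = 293.5
  red-eyed dumpy-winged: 1174 × 1/4 = 293.5
  sepia-eyed long-winged: 1174 × 1/4 = 293.5
  sepia-eyed dumpy-winged: 1174 × 1/4 = 293.5
χ² = Σ (O − E)² / E
  red-eyed long-winged: (303 − 293.5)² / 293.5 = 0.3075
  red-eyed dumpy-winged: (308 − 293.5)² / 293.5 = 0.7164
  sepia-eyed long-winged: (284 − 293.5)² / 293.5 = 0.3075
  sepia-eyed dumpy-winged: (279 − 293.5)² / 293.5 = 0.7164
χ² = 0.3075 + 0.7164 + 0.3075 + 0.7164 = 2.0478 ≈ 2.048
Degrees of freedom = 4 − 1 = 3; critical value at α = 0.1 is 6.251.
Since 2.048 < 6.251, we fail to reject the null hypothesis — the data are consistent with the 1:1:1:1 ratio.

2.048; consistent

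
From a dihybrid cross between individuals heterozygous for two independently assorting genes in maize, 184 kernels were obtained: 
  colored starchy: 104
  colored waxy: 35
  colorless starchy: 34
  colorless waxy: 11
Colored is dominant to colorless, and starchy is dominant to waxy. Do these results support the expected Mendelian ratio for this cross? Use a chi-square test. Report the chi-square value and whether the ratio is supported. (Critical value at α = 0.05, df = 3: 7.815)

A dihybrid F₂ with independent assortment and complete dominance at both loci gives a 9:3:3:1 phenotypic ratio.
Under the 9:3:3:1 hypothesis (Σ ratio = 16, N = 184):
  colored starchy: 184 × 9/16 = 103.5
  colored waxy: 184 × 3/16 = 34.5
  colorless starchy: 184 × 3/16 = 34.5
  colorless waxy: 184 × 1/16 = 11.5
χ² = Σ (O − E)² / E
  colored starchy: (104 − 103.5)² / 103.5 = 0.0024
  colored waxy: (35 − 34.5)² / 34.5 = 0.0072
  colorless starchy: (34 − 34.5)² / 34.5 = 0.0072
  colorless waxy: (11 − 11.5)² / 11.5 = 0.0217
χ² = 0.0024 + 0.0072 + 0.0072 + 0.0217 = 0.0385 ≈ 0.039
Degrees of freedom = 4 − 1 = 3; critical value at α = 0.05 is 7.815.
Since 0.039 < 7.815, we fail to reject the null hypothesis — the data are consistent with the 9:3:3:1 ratio.

0.039; consistent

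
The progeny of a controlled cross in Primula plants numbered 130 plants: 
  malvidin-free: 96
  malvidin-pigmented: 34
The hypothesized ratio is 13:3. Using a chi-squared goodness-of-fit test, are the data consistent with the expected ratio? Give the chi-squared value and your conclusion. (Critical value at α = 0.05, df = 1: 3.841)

4.678; not consistent

The 13:3 ratio has 16 parts, so with N = 130 the expected counts are:
  malvidin-free: 130 × 13/16 = 105.625
  malvidin-pigmented: 130 × 3/16 = 24.375
χ² = Σ (O − E)² / E
  malvidin-free: (96 − 105.625)² / 105.625 = 0.8771
  malvidin-pigmented: (34 − 24.375)² / 24.375 = 3.8006
χ² = 0.8771 + 3.8006 = 4.6777 ≈ 4.678
Degrees of freedom = 2 − 1 = 1; critical value at α = 0.05 is 3.841.
Since 4.678 > 3.841, we reject the null hypothesis — the data do not fit the 13:3 ratio.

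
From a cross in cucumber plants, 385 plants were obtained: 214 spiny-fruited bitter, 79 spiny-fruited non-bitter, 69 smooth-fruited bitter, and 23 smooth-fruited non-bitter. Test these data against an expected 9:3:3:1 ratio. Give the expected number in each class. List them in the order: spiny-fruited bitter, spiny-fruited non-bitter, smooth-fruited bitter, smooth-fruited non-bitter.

Under the 9:3:3:1 hypothesis (Σ ratio = 16, N = 385):
  spiny-fruited bitter: 385 × 9/16 = 216.5625
  spiny-fruited non-bitter: 385 × 3/16 = 72.1875
  smooth-fruited bitter: 385 × 3/16 = 72.1875
  smooth-fruited non-bitter: 385 × 1/16 = 24.0625

216.5625, 72.1875, 72.1875, 24.0625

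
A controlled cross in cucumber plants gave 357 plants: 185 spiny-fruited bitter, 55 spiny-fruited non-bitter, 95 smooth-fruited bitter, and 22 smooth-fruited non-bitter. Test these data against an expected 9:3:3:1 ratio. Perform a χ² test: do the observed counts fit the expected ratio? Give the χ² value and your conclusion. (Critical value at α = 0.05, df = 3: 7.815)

15.143; not consistent

Total ratio parts = 16. Expected numbers out of 357:
  spiny-fruited bitter: 357 × 9/16 = 200.8125
  spiny-fruited non-bitter: 357 × 3/16 = 66.9375
  smooth-fruited bitter: 357 × 3/16 = 66.9375
  smooth-fruited non-bitter: 357 × 1/16 = 22.3125
χ² = Σ (O − E)² / E
  spiny-fruited bitter: (185 − 200.8125)² / 200.8125 = 1.2451
  spiny-fruited non-bitter: (55 − 66.9375)² / 66.9375 = 2.1289
  smooth-fruited bitter: (95 − 66.9375)² / 66.9375 = 11.7648
  smooth-fruited non-bitter: (22 − 22.3125)² / 22.3125 = 0.0044
χ² = 1.2451 + 2.1289 + 11.7648 + 0.0044 = 15.1432 ≈ 15.143
Degrees of freedom = 4 − 1 = 3; critical value at α = 0.05 is 7.815.
Since 15.143 > 7.815, we reject the null hypothesis — the data do not fit the 9:3:3:1 ratio.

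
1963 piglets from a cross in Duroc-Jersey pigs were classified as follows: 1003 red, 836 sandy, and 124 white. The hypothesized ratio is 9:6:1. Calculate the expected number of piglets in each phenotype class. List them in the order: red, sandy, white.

The 9:6:1 ratio has 16 parts, so with N = 1963 the expected counts are:
  red: 1963 × 9/16 = 1104.1875
  sandy: 1963 × 6/16 = 736.125
  white: 1963 × 1/16 = 122.6875

1104.1875, 736.125, 122.6875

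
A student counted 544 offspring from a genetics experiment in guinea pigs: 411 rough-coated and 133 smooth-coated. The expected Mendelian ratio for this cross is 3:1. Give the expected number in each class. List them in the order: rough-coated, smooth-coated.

Total ratio parts = 4. Expected numbers out of 544:
  rough-coated: 544 × 3/4 = 408
  smooth-coated: 544 × 1/4 = 136

408, 136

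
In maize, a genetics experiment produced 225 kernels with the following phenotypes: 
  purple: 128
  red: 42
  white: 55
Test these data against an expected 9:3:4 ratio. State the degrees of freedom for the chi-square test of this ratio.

2

A goodness-of-fit test with 3 phenotype classes has df = 3 − 1 = 2.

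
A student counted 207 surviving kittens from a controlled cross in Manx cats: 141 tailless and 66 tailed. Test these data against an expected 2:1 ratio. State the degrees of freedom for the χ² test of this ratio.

1

A goodness-of-fit test with 2 phenotype classes has df = 2 − 1 = 1.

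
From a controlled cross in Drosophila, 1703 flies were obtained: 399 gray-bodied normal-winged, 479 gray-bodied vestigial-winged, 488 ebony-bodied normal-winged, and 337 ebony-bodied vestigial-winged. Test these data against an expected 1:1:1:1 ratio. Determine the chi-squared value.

Under the 1:1:1:1 hypothesis (Σ ratio = 4, N = 1703):
  gray-bodied normal-winged: 1703 × 1/4 = 425.75
  gray-bodied vestigial-winged: 1703 × 1/4 = 425.75
  ebony-bodied normal-winged: 1703 × 1/4 = 425.75
  ebony-bodied vestigial-winged: 1703 × 1/4 = 425.75
χ² = Σ (O − E)² / E
  gray-bodied normal-winged: (399 − 425.75)² / 425.75 = 1.6807
  gray-bodied vestigial-winged: (479 − 425.75)² / 425.75 = 6.6602
  ebony-bodied normal-winged: (488 − 425.75)² / 425.75 = 9.1017
  ebony-bodied vestigial-winged: (337 − 425.75)² / 425.75 = 18.5004
χ² = 1.6807 + 6.6602 + 9.1017 + 18.5004 = 35.943

35.943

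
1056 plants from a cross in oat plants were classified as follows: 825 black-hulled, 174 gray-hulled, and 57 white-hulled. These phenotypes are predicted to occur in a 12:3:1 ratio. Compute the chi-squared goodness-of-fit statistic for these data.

5.511

Under the 12:3:1 hypothesis (Σ ratio = 16, N = 1056):
  black-hulled: 1056 × 12/16 = 792
  gray-hulled: 1056 × 3/16 = 198
  white-hulled: 1056 × 1/16 = 66
χ² = Σ (O − E)² / E
  black-hulled: (825 − 792)² / 792 = 1.3750
  gray-hulled: (174 − 198)² / 198 = 2.9091
  white-hulled: (57 − 66)² / 66 = 1.2273
χ² = 1.3750 + 2.9091 + 1.2273 = 5.5114 ≈ 5.511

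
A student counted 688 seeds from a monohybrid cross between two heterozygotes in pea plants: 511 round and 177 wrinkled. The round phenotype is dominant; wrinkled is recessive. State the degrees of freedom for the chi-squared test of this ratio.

For a monohybrid cross between heterozygotes with complete dominance, the expected phenotypic ratio is 3:1.
A goodness-of-fit test with 2 phenotype classes has df = 2 − 1 = 1.

1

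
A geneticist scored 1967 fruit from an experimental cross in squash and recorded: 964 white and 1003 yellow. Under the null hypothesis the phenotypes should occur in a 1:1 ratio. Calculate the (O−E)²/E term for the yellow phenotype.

Under the 1:1 hypothesis (Σ ratio = 2, N = 1967):
  white: 1967 × 1/2 = 983.5
  yellow: 1967 × 1/2 = 983.5
Contribution of yellow: (1003 − 983.5)² / 983.5 = 0.3866

0.387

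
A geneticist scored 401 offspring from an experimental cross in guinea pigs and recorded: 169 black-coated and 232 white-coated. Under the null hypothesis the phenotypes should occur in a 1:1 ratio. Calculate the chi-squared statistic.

9.898

Expected counts for N = 401 under a 1:1 ratio (total parts = 2):
  black-coated: 401 × 1/2 = 200.5
  white-coated: 401 × 1/2 = 200.5
χ² = Σ (O − E)² / E
  black-coated: (169 − 200.5)² / 200.5 = 4.9489
  white-coated: (232 − 200.5)² / 200.5 = 4.9489
χ² = 4.9489 + 4.9489 = 9.8978 ≈ 9.898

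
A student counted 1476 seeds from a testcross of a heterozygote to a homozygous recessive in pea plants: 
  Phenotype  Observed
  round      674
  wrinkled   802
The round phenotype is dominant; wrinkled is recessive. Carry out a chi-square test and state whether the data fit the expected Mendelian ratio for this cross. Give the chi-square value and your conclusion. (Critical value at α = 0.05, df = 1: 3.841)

A testcross of a heterozygote (Aa × aa) gives a 1:1 phenotypic ratio.
Expected counts for N = 1476 under a 1:1 ratio (total parts = 2):
  round: 1476 × 1/2 = 738
  wrinkled: 1476 × 1/2 = 738
χ² = Σ (O − E)² / E
  round: (674 − 738)² / 738 = 5.5501
  wrinkled: (802 − 738)² / 738 = 5.5501
χ² = 5.5501 + 5.5501 = 11.1002 ≈ 11.100
Degrees of freedom = 2 − 1 = 1; critical value at α = 0.05 is 3.841.
Since 11.100 > 3.841, we reject the null hypothesis — the data do not fit the 1:1 ratio.

11.100; not consistent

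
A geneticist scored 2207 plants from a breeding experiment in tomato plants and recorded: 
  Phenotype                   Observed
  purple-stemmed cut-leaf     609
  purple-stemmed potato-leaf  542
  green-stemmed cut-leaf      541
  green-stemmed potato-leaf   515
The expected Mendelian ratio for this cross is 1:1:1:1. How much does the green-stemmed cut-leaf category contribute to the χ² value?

0.209

Expected counts for N = 2207 under a 1:1:1:1 ratio (total parts = 4):
  purple-stemmed cut-leaf: 2207 × 1/4 = 551.75
  purple-stemmed potato-leaf: 2207 × 1/4 = 551.75
  green-stemmed cut-leaf: 2207 × 1/4 = 551.75
  green-stemmed potato-leaf: 2207 × 1/4 = 551.75
Contribution of green-stemmed cut-leaf: (541 − 551.75)² / 551.75 = 0.2094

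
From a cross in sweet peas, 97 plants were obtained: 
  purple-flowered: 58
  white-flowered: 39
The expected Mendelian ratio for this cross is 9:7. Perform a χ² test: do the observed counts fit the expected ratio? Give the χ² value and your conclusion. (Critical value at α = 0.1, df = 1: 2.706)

Total ratio parts = 16. Expected numbers out of 97:
  purple-flowered: 97 × 9/16 = 54.5625
  white-flowered: 97 × 7/16 = 42.4375
χ² = Σ (O − E)² / E
  purple-flowered: (58 − 54.5625)² / 54.5625 = 0.2166
  white-flowered: (39 − 42.4375)² / 42.4375 = 0.2784
χ² = 0.2166 + 0.2784 = 0.495
Degrees of freedom = 2 − 1 = 1; critical value at α = 0.1 is 2.706.
Since 0.495 < 2.706, we fail to reject the null hypothesis — the data are consistent with the 9:7 ratio.

0.495; consistent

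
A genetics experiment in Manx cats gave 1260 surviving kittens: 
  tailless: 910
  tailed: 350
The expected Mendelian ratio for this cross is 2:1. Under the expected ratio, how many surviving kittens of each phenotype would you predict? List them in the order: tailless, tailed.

840, 420

Expected counts for N = 1260 under a 2:1 ratio (total parts = 3):
  tailless: 1260 × 2/3 = 840
  tailed: 1260 × 1/3 = 420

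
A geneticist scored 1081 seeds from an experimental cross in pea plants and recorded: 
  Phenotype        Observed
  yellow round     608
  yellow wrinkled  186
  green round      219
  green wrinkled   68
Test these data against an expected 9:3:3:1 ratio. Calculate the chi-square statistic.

2.690

Expected counts for N = 1081 under a 9:3:3:1 ratio (total parts = 16):
  yellow round: 1081 × 9/16 = 608.0625
  yellow wrinkled: 1081 × 3/16 = 202.6875
  green round: 1081 × 3/16 = 202.6875
  green wrinkled: 1081 × 1/16 = 67.5625
χ² = Σ (O − E)² / E
  yellow round: (608 − 608.0625)² / 608.0625 = 0.0000
  yellow wrinkled: (186 − 202.6875)² / 202.6875 = 1.3739
  green round: (219 − 202.6875)² / 202.6875 = 1.3128
  green wrinkled: (68 − 67.5625)² / 67.5625 = 0.0028
χ² = 0.0000 + 1.3739 + 1.3128 + 0.0028 = 2.6895 ≈ 2.690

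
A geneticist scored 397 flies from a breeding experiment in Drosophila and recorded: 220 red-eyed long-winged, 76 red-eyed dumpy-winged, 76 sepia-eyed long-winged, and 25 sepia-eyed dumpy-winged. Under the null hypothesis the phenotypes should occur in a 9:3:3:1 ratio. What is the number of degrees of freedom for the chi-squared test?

A goodness-of-fit test with 4 phenotype classes has df = 4 − 1 = 3.

3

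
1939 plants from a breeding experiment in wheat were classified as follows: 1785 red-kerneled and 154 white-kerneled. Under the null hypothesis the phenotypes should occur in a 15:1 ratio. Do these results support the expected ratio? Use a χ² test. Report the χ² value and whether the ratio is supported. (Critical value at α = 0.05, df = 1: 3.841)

9.477; not consistent

The 15:1 ratio has 16 parts, so with N = 1939 the expected counts are:
  red-kerneled: 1939 × 15/16 = 1817.8125
  white-kerneled: 1939 × 1/16 = 121.1875
χ² = Σ (O − E)² / E
  red-kerneled: (1785 − 1817.8125)² / 1817.8125 = 0.5923
  white-kerneled: (154 − 121.1875)² / 121.1875 = 8.8843
χ² = 0.5923 + 8.8843 = 9.4766 ≈ 9.477
Degrees of freedom = 2 − 1 = 1; critical value at α = 0.05 is 3.841.
Since 9.477 > 3.841, we reject the null hypothesis — the data do not fit the 15:1 ratio.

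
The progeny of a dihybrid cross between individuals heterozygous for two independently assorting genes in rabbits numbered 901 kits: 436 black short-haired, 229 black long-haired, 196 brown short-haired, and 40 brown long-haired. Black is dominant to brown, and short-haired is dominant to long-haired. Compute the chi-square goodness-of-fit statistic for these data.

40.309

A dihybrid F₂ with independent assortment and complete dominance at both loci gives a 9:3:3:1 phenotypic ratio.
The 9:3:3:1 ratio has 16 parts, so with N = 901 the expected counts are:
  black short-haired: 901 × 9/16 = 506.8125
  black long-haired: 901 × 3/16 = 168.9375
  brown short-haired: 901 × 3/16 = 168.9375
  brown long-haired: 901 × 1/16 = 56.3125
χ² = Σ (O − E)² / E
  black short-haired: (436 − 506.8125)² / 506.8125 = 9.8940
  black long-haired: (229 − 168.9375)² / 168.9375 = 21.3541
  brown short-haired: (196 − 168.9375)² / 168.9375 = 4.3352
  brown long-haired: (40 − 56.3125)² / 56.3125 = 4.7254
χ² = 9.8940 + 21.3541 + 4.3352 + 4.7254 = 40.3087 ≈ 40.309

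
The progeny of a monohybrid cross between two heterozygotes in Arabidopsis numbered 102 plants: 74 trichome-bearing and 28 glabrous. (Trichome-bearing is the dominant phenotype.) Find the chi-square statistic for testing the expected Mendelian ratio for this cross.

0.327

For a monohybrid cross between heterozygotes with complete dominance, the expected phenotypic ratio is 3:1.
The 3:1 ratio has 4 parts, so with N = 102 the expected counts are:
  trichome-bearing: 102 × 3/4 = 76.5
  glabrous: 102 × 1/4 = 25.5
χ² = Σ (O − E)² / E
  trichome-bearing: (74 − 76.5)² / 76.5 = 0.0817
  glabrous: (28 − 25.5)² / 25.5 = 0.2451
χ² = 0.0817 + 0.2451 = 0.3268 ≈ 0.327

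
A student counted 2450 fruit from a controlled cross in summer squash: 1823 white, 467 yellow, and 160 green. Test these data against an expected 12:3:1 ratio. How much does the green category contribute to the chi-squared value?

Expected counts for N = 2450 under a 12:3:1 ratio (total parts = 16):
  white: 2450 × 12/16 = 1837.5
  yellow: 2450 × 3/16 = 459.375
  green: 2450 × 1/16 = 153.125
Contribution of green: (160 − 153.125)² / 153.125 = 0.3087

0.309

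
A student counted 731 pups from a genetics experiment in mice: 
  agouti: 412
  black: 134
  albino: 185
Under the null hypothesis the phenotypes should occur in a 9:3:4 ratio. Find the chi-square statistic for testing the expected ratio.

Under the 9:3:4 hypothesis (Σ ratio = 16, N = 731):
  agouti: 731 × 9/16 = 411.1875
  black: 731 × 3/16 = 137.0625
  albino: 731 × 4/16 = 182.75
χ² = Σ (O − E)² / E
  agouti: (412 − 411.1875)² / 411.1875 = 0.0016
  black: (134 − 137.0625)² / 137.0625 = 0.0684
  albino: (185 − 182.75)² / 182.75 = 0.0277
χ² = 0.0016 + 0.0684 + 0.0277 = 0.0977 ≈ 0.098

0.098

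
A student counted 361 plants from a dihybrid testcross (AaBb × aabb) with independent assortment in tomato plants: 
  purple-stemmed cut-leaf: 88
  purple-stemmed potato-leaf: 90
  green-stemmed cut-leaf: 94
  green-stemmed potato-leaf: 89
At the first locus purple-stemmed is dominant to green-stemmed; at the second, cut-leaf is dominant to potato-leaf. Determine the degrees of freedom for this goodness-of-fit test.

3

A dihybrid testcross with independent assortment gives a 1:1:1:1 ratio.
A goodness-of-fit test with 4 phenotype classes has df = 4 − 1 = 3.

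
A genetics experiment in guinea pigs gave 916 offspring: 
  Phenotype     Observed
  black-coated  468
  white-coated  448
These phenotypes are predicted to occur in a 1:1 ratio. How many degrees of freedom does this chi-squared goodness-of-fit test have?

A goodness-of-fit test with 2 phenotype classes has df = 2 − 1 = 1.

1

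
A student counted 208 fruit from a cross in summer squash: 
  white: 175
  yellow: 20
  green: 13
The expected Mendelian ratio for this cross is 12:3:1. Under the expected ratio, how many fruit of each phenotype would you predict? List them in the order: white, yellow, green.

Expected counts for N = 208 under a 12:3:1 ratio (total parts = 16):
  white: 208 × 12/16 = 156
  yellow: 208 × 3/16 = 39
  green: 208 × 1/16 = 13

156, 39, 13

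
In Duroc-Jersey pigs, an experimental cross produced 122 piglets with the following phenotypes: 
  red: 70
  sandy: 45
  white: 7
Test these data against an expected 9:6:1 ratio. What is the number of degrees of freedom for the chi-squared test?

2

A goodness-of-fit test with 3 phenotype classes has df = 3 − 1 = 2.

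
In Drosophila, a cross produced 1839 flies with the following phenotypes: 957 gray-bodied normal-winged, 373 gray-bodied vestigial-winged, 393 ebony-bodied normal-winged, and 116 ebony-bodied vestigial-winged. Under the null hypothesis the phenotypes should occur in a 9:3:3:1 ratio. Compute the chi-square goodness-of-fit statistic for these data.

The 9:3:3:1 ratio has 16 parts, so with N = 1839 the expected counts are:
  gray-bodied normal-winged: 1839 × 9/16 = 1034.4375
  gray-bodied vestigial-winged: 1839 × 3/16 = 344.8125
  ebony-bodied normal-winged: 1839 × 3/16 = 344.8125
  ebony-bodied vestigial-winged: 1839 × 1/16 = 114.9375
χ² = Σ (O − E)² / E
  gray-bodied normal-winged: (957 − 1034.4375)² / 1034.4375 = 5.7969
  gray-bodied vestigial-winged: (373 − 344.8125)² / 344.8125 = 2.3043
  ebony-bodied normal-winged: (393 − 344.8125)² / 344.8125 = 6.7342
  ebony-bodied vestigial-winged: (116 − 114.9375)² / 114.9375 = 0.0098
χ² = 5.7969 + 2.3043 + 6.7342 + 0.0098 = 14.8452 ≈ 14.845

14.845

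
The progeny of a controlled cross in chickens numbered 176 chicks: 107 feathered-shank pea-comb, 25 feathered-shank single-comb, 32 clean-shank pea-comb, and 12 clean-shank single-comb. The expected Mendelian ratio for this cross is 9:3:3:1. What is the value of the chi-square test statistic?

Total ratio parts = 16. Expected numbers out of 176:
  feathered-shank pea-comb: 176 × 9/16 = 99
  feathered-shank single-comb: 176 × 3/16 = 33
  clean-shank pea-comb: 176 × 3/16 = 33
  clean-shank single-comb: 176 × 1/16 = 11
χ² = Σ (O − E)² / E
  feathered-shank pea-comb: (107 − 99)² / 99 = 0.6465
  feathered-shank single-comb: (25 − 33)² / 33 = 1.9394
  clean-shank pea-comb: (32 − 33)² / 33 = 0.0303
  clean-shank single-comb: (12 − 11)² / 11 = 0.0909
χ² = 0.6465 + 1.9394 + 0.0303 + 0.0909 = 2.7071 ≈ 2.707

2.707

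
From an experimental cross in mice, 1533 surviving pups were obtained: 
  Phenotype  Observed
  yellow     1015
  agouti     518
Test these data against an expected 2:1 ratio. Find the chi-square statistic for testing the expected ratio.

Under the 2:1 hypothesis (Σ ratio = 3, N = 1533):
  yellow: 1533 × 2/3 = 1022
  agouti: 1533 × 1/3 = 511
χ² = Σ (O − E)² / E
  yellow: (1015 − 1022)² / 1022 = 0.0479
  agouti: (518 − 511)² / 511 = 0.0959
χ² = 0.0479 + 0.0959 = 0.1438 ≈ 0.144

0.144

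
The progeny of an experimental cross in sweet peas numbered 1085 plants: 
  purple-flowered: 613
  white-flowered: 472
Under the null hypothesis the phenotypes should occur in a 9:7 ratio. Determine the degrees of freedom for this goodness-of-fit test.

1

A goodness-of-fit test with 2 phenotype classes has df = 2 − 1 = 1.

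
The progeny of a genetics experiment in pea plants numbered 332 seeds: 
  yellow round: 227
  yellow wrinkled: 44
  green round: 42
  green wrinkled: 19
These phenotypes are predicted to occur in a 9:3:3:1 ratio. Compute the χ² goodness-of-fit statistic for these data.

20.760

The 9:3:3:1 ratio has 16 parts, so with N = 332 the expected counts are:
  yellow round: 332 × 9/16 = 186.75
  yellow wrinkled: 332 × 3/16 = 62.25
  green round: 332 × 3/16 = 62.25
  green wrinkled: 332 × 1/16 = 20.75
χ² = Σ (O − E)² / E
  yellow round: (227 − 186.75)² / 186.75 = 8.6750
  yellow wrinkled: (44 − 62.25)² / 62.25 = 5.3504
  green round: (42 − 62.25)² / 62.25 = 6.5873
  green wrinkled: (19 − 20.75)² / 20.75 = 0.1476
χ² = 8.6750 + 5.3504 + 6.5873 + 0.1476 = 20.7603 ≈ 20.760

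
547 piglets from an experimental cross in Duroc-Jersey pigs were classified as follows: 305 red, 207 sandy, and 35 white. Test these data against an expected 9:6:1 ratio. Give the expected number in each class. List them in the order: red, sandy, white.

307.6875, 205.125, 34.1875

The 9:6:1 ratio has 16 parts, so with N = 547 the expected counts are:
  red: 547 × 9/16 = 307.6875
  sandy: 547 × 6/16 = 205.125
  white: 547 × 1/16 = 34.1875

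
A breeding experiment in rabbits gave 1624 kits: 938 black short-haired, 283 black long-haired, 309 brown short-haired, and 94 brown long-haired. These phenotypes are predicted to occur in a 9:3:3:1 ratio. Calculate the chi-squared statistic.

The 9:3:3:1 ratio has 16 parts, so with N = 1624 the expected counts are:
  black short-haired: 1624 × 9/16 = 913.5
  black long-haired: 1624 × 3/16 = 304.5
  brown short-haired: 1624 × 3/16 = 304.5
  brown long-haired: 1624 × 1/16 = 101.5
χ² = Σ (O − E)² / E
  black short-haired: (938 − 913.5)² / 913.5 = 0.6571
  black long-haired: (283 − 304.5)² / 304.5 = 1.5181
  brown short-haired: (309 − 304.5)² / 304.5 = 0.0665
  brown long-haired: (94 − 101.5)² / 101.5 = 0.5542
χ² = 0.6571 + 1.5181 + 0.0665 + 0.5542 = 2.7959 ≈ 2.796

2.796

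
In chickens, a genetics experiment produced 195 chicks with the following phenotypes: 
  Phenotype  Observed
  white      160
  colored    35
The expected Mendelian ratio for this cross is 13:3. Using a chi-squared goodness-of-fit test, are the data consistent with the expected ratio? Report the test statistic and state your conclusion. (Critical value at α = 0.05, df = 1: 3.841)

0.082; consistent

Expected counts for N = 195 under a 13:3 ratio (total parts = 16):
  white: 195 × 13/16 = 158.4375
  colored: 195 × 3/16 = 36.5625
χ² = Σ (O − E)² / E
  white: (160 − 158.4375)² / 158.4375 = 0.0154
  colored: (35 − 36.5625)² / 36.5625 = 0.0668
χ² = 0.0154 + 0.0668 = 0.0822 ≈ 0.082
Degrees of freedom = 2 − 1 = 1; critical value at α = 0.05 is 3.841.
Since 0.082 < 3.841, we fail to reject the null hypothesis — the data are consistent with the 13:3 ratio.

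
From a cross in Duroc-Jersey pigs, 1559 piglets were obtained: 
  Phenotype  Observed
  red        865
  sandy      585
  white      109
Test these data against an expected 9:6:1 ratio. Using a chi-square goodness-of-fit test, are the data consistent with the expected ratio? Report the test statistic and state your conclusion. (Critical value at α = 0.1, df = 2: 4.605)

Under the 9:6:1 hypothesis (Σ ratio = 16, N = 1559):
  red: 1559 × 9/16 = 876.9375
  sandy: 1559 × 6/16 = 584.625
  white: 1559 × 1/16 = 97.4375
χ² = Σ (O − E)² / E
  red: (865 − 876.9375)² / 876.9375 = 0.1625
  sandy: (585 − 584.625)² / 584.625 = 0.0002
  white: (109 − 97.4375)² / 97.4375 = 1.3721
χ² = 0.1625 + 0.0002 + 1.3721 = 1.5348 ≈ 1.535
Degrees of freedom = 3 − 1 = 2; critical value at α = 0.1 is 4.605.
Since 1.535 < 4.605, we fail to reject the null hypothesis — the data are consistent with the 9:6:1 ratio.

1.535; consistent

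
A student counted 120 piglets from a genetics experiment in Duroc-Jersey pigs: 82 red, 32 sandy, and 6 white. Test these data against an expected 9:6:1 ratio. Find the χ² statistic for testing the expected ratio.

7.170

Total ratio parts = 16. Expected numbers out of 120:
  red: 120 × 9/16 = 67.5
  sandy: 120 × 6/16 = 45
  white: 120 × 1/16 = 7.5
χ² = Σ (O − E)² / E
  red: (82 − 67.5)² / 67.5 = 3.1148
  sandy: (32 − 45)² / 45 = 3.7556
  white: (6 − 7.5)² / 7.5 = 0.3000
χ² = 3.1148 + 3.7556 + 0.3000 = 7.1704 ≈ 7.170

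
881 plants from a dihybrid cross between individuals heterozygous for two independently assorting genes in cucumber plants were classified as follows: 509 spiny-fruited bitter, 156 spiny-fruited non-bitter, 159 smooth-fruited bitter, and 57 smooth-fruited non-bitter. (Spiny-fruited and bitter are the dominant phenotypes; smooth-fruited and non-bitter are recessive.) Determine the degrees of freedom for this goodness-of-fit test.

3

A dihybrid F₂ with independent assortment and complete dominance at both loci gives a 9:3:3:1 phenotypic ratio.
A goodness-of-fit test with 4 phenotype classes has df = 4 − 1 = 3.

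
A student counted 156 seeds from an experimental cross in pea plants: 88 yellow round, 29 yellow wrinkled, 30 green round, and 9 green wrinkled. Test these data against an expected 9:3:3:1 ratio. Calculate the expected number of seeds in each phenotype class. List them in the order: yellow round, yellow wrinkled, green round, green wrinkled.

Total ratio parts = 16. Expected numbers out of 156:
  yellow round: 156 × 9/16 = 87.75
  yellow wrinkled: 156 × 3/16 = 29.25
  green round: 156 × 3/16 = 29.25
  green wrinkled: 156 × 1/16 = 9.75

87.75, 29.25, 29.25, 9.75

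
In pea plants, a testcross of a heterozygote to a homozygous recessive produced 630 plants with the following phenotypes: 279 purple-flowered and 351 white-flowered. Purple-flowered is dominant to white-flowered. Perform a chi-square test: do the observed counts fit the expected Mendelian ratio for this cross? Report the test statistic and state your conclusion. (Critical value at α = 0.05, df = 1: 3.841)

A testcross of a heterozygote (Aa × aa) gives a 1:1 phenotypic ratio.
Total ratio parts = 2. Expected numbers out of 630:
  purple-flowered: 630 × 1/2 = 315
  white-flowered: 630 × 1/2 = 315
χ² = Σ (O − E)² / E
  purple-flowered: (279 − 315)² / 315 = 4.1143
  white-flowered: (351 − 315)² / 315 = 4.1143
χ² = 4.1143 + 4.1143 = 8.2286 ≈ 8.229
Degrees of freedom = 2 − 1 = 1; critical value at α = 0.05 is 3.841.
Since 8.229 > 3.841, we reject the null hypothesis — the data do not fit the 1:1 ratio.

8.229; not consistent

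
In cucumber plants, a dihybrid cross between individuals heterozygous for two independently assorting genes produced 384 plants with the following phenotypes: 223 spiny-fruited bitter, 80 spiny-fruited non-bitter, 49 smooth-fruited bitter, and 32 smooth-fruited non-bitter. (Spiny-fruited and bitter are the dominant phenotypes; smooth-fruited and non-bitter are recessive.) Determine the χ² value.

A dihybrid F₂ with independent assortment and complete dominance at both loci gives a 9:3:3:1 phenotypic ratio.
The 9:3:3:1 ratio has 16 parts, so with N = 384 the expected counts are:
  spiny-fruited bitter: 384 × 9/16 = 216
  spiny-fruited non-bitter: 384 × 3/16 = 72
  smooth-fruited bitter: 384 × 3/16 = 72
  smooth-fruited non-bitter: 384 × 1/16 = 24
χ² = Σ (O − E)² / E
  spiny-fruited bitter: (223 − 216)² / 216 = 0.2269
  spiny-fruited non-bitter: (80 − 72)² / 72 = 0.8889
  smooth-fruited bitter: (49 − 72)² / 72 = 7.3472
  smooth-fruited non-bitter: (32 − 24)² / 24 = 2.6667
χ² = 0.2269 + 0.8889 + 7.3472 + 2.6667 = 11.1297 ≈ 11.130

11.130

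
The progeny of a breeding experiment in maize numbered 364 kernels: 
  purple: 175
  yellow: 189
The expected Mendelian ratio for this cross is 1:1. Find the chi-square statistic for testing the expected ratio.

0.538

Total ratio parts = 2. Expected numbers out of 364:
  purple: 364 × 1/2 = 182
  yellow: 364 × 1/2 = 182
χ² = Σ (O − E)² / E
  purple: (175 − 182)² / 182 = 0.2692
  yellow: (189 − 182)² / 182 = 0.2692
χ² = 0.2692 + 0.2692 = 0.5384 ≈ 0.538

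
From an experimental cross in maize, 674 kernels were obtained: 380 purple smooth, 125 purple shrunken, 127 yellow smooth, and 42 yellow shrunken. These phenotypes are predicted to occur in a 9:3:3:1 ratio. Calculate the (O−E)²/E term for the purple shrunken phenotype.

Under the 9:3:3:1 hypothesis (Σ ratio = 16, N = 674):
  purple smooth: 674 × 9/16 = 379.125
  purple shrunken: 674 × 3/16 = 126.375
  yellow smooth: 674 × 3/16 = 126.375
  yellow shrunken: 674 × 1/16 = 42.125
Contribution of purple shrunken: (125 − 126.375)² / 126.375 = 0.0150

0.015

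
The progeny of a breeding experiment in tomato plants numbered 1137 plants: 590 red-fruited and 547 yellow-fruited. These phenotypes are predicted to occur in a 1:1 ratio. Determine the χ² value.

1.626

Expected counts for N = 1137 under a 1:1 ratio (total parts = 2):
  red-fruited: 1137 × 1/2 = 568.5
  yellow-fruited: 1137 × 1/2 = 568.5
χ² = Σ (O − E)² / E
  red-fruited: (590 − 568.5)² / 568.5 = 0.8131
  yellow-fruited: (547 − 568.5)² / 568.5 = 0.8131
χ² = 0.8131 + 0.8131 = 1.6262 ≈ 1.626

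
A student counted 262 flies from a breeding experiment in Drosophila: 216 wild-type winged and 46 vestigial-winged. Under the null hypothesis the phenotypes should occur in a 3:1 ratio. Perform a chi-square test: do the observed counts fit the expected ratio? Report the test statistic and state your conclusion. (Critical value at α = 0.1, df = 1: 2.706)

Expected counts for N = 262 under a 3:1 ratio (total parts = 4):
  wild-type winged: 262 × 3/4 = 196.5
  vestigial-winged: 262 × 1/4 = 65.5
χ² = Σ (O − E)² / E
  wild-type winged: (216 − 196.5)² / 196.5 = 1.9351
  vestigial-winged: (46 − 65.5)² / 65.5 = 5.8053
χ² = 1.9351 + 5.8053 = 7.7404 ≈ 7.740
Degrees of freedom = 2 − 1 = 1; critical value at α = 0.1 is 2.706.
Since 7.740 > 2.706, we reject the null hypothesis — the data do not fit the 3:1 ratio.

7.740; not consistent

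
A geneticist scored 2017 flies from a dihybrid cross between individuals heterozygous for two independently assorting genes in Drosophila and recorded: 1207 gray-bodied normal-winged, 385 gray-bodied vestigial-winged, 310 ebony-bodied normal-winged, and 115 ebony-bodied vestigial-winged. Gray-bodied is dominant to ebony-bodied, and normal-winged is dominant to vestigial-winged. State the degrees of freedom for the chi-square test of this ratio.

A dihybrid F₂ with independent assortment and complete dominance at both loci gives a 9:3:3:1 phenotypic ratio.
A goodness-of-fit test with 4 phenotype classes has df = 4 − 1 = 3.

3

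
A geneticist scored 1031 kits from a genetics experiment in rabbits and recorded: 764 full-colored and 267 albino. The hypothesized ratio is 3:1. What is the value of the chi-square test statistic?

Expected counts for N = 1031 under a 3:1 ratio (total parts = 4):
  full-colored: 1031 × 3/4 = 773.25
  albino: 1031 × 1/4 = 257.75
χ² = Σ (O − E)² / E
  full-colored: (764 − 773.25)² / 773.25 = 0.1107
  albino: (267 − 257.75)² / 257.75 = 0.3320
χ² = 0.1107 + 0.3320 = 0.4427 ≈ 0.443

0.443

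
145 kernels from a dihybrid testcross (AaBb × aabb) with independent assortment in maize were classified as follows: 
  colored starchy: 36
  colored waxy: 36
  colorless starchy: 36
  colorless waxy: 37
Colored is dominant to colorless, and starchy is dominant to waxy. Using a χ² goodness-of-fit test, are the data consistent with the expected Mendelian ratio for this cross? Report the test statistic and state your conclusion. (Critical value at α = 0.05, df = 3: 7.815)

A dihybrid testcross with independent assortment gives a 1:1:1:1 ratio.
Total ratio parts = 4. Expected numbers out of 145:
  colored starchy: 145 × 1/4 = 36.25
  colored waxy: 145 × 1/4 = 36.25
  colorless starchy: 145 × 1/4 = 36.25
  colorless waxy: 145 × 1/4 = 36.25
χ² = Σ (O − E)² / E
  colored starchy: (36 − 36.25)² / 36.25 = 0.0017
  colored waxy: (36 − 36.25)² / 36.25 = 0.0017
  colorless starchy: (36 − 36.25)² / 36.25 = 0.0017
  colorless waxy: (37 − 36.25)² / 36.25 = 0.0155
χ² = 0.0017 + 0.0017 + 0.0017 + 0.0155 = 0.0206 ≈ 0.021
Degrees of freedom = 4 − 1 = 3; critical value at α = 0.05 is 7.815.
Since 0.021 < 7.815, we fail to reject the null hypothesis — the data are consistent with the 1:1:1:1 ratio.

0.021; consistent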